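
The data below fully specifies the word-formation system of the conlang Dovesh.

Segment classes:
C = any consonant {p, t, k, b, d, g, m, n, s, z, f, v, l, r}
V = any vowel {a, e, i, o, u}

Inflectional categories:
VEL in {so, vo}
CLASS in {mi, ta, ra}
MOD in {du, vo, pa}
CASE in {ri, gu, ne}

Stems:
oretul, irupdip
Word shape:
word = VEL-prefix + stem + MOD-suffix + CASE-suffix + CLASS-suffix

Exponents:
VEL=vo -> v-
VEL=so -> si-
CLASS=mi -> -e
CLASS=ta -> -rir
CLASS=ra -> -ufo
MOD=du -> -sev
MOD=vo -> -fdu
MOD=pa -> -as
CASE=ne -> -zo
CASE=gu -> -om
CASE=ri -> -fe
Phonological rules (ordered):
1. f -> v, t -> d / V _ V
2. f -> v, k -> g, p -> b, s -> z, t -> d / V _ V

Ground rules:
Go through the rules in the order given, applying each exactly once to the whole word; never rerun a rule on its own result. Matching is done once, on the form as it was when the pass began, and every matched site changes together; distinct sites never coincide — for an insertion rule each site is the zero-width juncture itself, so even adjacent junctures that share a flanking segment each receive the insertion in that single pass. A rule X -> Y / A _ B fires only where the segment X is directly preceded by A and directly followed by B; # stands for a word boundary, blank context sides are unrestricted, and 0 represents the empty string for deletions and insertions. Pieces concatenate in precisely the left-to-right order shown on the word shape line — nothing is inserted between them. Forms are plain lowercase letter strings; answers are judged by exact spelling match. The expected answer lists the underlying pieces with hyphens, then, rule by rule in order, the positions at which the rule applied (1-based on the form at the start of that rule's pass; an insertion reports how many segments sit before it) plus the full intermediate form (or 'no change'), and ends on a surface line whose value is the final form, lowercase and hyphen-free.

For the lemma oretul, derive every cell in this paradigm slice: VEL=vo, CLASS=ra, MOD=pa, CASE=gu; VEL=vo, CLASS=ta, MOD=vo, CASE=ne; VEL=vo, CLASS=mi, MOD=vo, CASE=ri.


cell VEL=vo, CLASS=ra, MOD=pa, CASE=gu:
underlying: v-oretul-as-om-ufo
1. f -> v, t -> d / V _ V: fires at position(s) 5, 13: voredulasomuvo
2. f -> v, k -> g, p -> b, s -> z, t -> d / V _ V: fires at position(s) 9: voredulazomuvo
surface: voredulazomuvo

cell VEL=vo, CLASS=ta, MOD=vo, CASE=ne:
underlying: v-oretul-fdu-zo-rir
1. f -> v, t -> d / V _ V: fires at position(s) 5: voredulfduzorir
2. f -> v, k -> g, p -> b, s -> z, t -> d / V _ V: no change
surface: voredulfduzorir

cell VEL=vo, CLASS=mi, MOD=vo, CASE=ri:
underlying: v-oretul-fdu-fe-e
1. f -> v, t -> d / V _ V: fires at position(s) 5, 11: voredulfduvee
2. f -> v, k -> g, p -> b, s -> z, t -> d / V _ V: no change
surface: voredulfduvee


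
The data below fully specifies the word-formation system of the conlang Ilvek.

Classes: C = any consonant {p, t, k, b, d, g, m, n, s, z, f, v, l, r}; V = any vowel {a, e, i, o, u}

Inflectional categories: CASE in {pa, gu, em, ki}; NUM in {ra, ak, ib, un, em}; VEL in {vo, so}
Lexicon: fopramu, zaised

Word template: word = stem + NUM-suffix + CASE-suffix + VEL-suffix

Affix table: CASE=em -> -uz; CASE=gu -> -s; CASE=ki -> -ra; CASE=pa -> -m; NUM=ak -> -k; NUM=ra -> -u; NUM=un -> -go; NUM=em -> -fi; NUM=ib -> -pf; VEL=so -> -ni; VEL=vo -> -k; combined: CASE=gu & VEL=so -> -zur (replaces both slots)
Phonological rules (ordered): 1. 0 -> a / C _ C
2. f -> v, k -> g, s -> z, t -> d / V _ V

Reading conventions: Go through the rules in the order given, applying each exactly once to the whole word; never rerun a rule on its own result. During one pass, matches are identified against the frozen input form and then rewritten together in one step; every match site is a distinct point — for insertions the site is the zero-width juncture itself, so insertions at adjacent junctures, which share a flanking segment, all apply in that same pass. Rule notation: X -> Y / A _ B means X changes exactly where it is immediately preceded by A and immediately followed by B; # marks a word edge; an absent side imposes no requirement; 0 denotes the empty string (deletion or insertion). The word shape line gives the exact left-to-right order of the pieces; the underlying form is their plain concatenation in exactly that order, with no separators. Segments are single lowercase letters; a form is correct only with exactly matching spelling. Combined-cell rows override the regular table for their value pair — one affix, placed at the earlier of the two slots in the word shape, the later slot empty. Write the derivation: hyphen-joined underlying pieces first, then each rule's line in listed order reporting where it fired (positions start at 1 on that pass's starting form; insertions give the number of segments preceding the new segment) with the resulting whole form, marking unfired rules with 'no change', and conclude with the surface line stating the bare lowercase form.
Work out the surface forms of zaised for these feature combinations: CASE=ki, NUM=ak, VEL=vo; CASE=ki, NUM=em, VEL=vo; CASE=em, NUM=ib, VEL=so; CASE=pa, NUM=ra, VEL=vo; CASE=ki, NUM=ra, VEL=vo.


cell CASE=ki, NUM=ak, VEL=vo:
underlying: zaised-k-ra-k
1. 0 -> a / C _ C: inserts after position(s) 6, 7: zaisedakarak
2. f -> v, k -> g, s -> z, t -> d / V _ V: fires at position(s) 4, 8: zaizedagarak
surface: zaizedagarak

cell CASE=ki, NUM=em, VEL=vo:
underlying: zaised-fi-ra-k
1. 0 -> a / C _ C: inserts after position(s) 6: zaisedafirak
2. f -> v, k -> g, s -> z, t -> d / V _ V: fires at position(s) 4, 8: zaizedavirak
surface: zaizedavirak

cell CASE=em, NUM=ib, VEL=so:
underlying: zaised-pf-uz-ni
1. 0 -> a / C _ C: inserts after position(s) 6, 7, 10: zaisedapafuzani
2. f -> v, k -> g, s -> z, t -> d / V _ V: fires at position(s) 4, 10: zaizedapavuzani
surface: zaizedapavuzani

cell CASE=pa, NUM=ra, VEL=vo:
underlying: zaised-u-m-k
1. 0 -> a / C _ C: inserts after position(s) 8: zaisedumak
2. f -> v, k -> g, s -> z, t -> d / V _ V: fires at position(s) 4: zaizedumak
surface: zaizedumak

cell CASE=ki, NUM=ra, VEL=vo:
underlying: zaised-u-ra-k
1. 0 -> a / C _ C: no change
2. f -> v, k -> g, s -> z, t -> d / V _ V: fires at position(s) 4: zaizedurak
surface: zaizedurak


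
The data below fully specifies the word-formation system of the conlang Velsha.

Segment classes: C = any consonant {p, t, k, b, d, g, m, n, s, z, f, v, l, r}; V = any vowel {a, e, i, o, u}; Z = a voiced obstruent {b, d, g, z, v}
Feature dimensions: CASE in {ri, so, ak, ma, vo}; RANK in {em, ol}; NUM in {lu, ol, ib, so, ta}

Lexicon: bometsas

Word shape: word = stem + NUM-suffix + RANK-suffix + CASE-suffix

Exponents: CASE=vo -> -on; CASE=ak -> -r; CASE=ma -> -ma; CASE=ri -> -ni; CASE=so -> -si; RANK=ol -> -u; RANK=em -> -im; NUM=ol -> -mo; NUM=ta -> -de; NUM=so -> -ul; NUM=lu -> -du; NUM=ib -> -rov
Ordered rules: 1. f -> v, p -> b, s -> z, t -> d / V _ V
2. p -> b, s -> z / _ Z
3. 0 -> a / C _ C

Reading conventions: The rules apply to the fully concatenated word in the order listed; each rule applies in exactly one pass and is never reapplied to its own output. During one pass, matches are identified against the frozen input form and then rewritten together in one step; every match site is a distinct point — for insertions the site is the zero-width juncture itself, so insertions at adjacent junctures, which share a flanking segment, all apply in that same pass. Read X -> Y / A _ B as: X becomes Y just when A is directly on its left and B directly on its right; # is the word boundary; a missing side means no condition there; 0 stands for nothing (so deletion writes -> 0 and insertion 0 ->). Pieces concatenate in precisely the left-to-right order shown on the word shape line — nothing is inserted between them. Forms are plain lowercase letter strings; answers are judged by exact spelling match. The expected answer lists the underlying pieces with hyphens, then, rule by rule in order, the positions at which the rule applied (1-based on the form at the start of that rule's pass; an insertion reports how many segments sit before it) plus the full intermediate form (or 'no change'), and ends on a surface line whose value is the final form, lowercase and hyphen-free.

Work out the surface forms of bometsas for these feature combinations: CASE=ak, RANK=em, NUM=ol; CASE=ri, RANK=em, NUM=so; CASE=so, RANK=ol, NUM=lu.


cell CASE=ak, RANK=em, NUM=ol:
underlying: bometsas-mo-im-r
1. f -> v, p -> b, s -> z, t -> d / V _ V: no change
2. p -> b, s -> z / _ Z: no change
3. 0 -> a / C _ C: inserts after position(s) 5, 8, 12: bometasasamoimar
surface: bometasasamoimar

cell CASE=ri, RANK=em, NUM=so:
underlying: bometsas-ul-im-ni
1. f -> v, p -> b, s -> z, t -> d / V _ V: fires at position(s) 8: bometsazulimni
2. p -> b, s -> z / _ Z: no change
3. 0 -> a / C _ C: inserts after position(s) 5, 12: bometasazulimani
surface: bometasazulimani

cell CASE=so, RANK=ol, NUM=lu:
underlying: bometsas-du-u-si
1. f -> v, p -> b, s -> z, t -> d / V _ V: fires at position(s) 12: bometsasduuzi
2. p -> b, s -> z / _ Z: fires at position(s) 8: bometsazduuzi
3. 0 -> a / C _ C: inserts after position(s) 5, 8: bometasazaduuzi
surface: bometasazaduuzi


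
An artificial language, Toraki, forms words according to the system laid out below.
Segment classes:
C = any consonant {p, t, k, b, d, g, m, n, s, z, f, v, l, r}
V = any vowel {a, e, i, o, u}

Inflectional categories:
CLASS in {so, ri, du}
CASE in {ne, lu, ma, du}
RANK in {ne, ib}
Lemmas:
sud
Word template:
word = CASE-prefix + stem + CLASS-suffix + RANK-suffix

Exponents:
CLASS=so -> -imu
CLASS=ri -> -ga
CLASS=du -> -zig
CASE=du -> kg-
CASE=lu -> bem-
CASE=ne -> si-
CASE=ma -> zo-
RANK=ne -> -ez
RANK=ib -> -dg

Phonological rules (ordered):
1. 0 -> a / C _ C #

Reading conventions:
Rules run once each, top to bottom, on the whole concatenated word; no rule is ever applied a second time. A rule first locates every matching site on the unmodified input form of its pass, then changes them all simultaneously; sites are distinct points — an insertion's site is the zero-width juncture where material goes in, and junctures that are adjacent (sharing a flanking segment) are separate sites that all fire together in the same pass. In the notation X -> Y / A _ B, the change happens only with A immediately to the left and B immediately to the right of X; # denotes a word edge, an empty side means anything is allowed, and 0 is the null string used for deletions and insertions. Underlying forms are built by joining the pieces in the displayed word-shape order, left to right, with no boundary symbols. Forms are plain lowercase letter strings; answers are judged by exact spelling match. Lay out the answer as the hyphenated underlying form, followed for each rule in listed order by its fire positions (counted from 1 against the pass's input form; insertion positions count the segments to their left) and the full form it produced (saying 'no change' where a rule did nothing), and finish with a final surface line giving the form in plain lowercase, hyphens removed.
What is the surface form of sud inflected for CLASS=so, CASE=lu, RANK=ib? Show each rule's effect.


underlying: bem-sud-imu-dg
1. 0 -> a / C _ C #: inserts after position(s) 10: bemsudimudag
surface: bemsudimudag


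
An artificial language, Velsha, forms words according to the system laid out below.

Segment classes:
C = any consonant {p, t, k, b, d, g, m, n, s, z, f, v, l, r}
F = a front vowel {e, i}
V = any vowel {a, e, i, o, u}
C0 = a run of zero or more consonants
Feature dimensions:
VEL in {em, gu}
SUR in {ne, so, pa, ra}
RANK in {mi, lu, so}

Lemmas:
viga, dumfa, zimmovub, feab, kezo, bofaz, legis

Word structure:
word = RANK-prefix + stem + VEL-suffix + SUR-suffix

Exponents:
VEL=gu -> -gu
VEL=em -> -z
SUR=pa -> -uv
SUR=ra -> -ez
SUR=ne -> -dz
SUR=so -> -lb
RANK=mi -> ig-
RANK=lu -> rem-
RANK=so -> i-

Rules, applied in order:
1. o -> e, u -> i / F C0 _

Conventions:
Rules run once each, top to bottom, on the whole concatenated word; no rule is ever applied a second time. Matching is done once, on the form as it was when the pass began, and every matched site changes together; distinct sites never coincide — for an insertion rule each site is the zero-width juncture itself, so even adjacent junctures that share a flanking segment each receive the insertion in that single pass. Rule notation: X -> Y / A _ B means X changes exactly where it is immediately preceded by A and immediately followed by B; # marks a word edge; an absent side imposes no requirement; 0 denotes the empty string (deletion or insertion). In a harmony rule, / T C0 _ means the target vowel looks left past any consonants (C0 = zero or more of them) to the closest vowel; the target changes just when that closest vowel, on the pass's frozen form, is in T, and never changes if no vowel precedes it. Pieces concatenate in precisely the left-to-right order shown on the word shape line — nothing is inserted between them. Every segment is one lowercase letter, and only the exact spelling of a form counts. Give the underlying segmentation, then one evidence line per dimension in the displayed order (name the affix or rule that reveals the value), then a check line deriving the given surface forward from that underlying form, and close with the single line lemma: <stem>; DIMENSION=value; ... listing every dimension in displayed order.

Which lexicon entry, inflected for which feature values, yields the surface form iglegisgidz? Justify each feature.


underlying: ig-legis-gu-dz
VEL=gu - signalled by the affix -gu
SUR=ne - signalled by the affix -dz
RANK=mi - signalled by the affix ig-
check: iglegisgudz -> iglegisgidz
lemma: legis; VEL=gu; SUR=ne; RANK=mi


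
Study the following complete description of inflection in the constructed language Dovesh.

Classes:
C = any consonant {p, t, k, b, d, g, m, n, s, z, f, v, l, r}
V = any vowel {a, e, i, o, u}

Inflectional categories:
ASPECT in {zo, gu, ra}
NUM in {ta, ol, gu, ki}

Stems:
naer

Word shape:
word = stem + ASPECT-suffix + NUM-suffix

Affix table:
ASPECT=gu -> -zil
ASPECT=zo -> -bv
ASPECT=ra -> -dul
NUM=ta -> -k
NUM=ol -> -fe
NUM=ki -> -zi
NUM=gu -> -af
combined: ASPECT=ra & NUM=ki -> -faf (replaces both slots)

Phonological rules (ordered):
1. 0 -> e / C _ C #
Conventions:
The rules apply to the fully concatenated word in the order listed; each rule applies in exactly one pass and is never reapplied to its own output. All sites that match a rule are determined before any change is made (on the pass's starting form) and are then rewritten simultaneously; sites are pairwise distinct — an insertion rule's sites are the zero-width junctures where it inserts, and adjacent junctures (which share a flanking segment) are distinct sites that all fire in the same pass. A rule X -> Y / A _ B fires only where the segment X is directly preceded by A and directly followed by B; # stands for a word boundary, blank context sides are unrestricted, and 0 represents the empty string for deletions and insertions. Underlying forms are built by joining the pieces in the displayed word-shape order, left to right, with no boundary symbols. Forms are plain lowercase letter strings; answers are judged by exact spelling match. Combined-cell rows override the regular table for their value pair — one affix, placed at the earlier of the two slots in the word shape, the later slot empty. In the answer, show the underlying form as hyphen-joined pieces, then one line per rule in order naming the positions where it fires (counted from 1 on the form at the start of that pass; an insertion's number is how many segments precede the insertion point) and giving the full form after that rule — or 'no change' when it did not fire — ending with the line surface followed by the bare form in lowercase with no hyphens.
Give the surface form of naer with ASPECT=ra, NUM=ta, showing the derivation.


underlying: naer-dul-k
1. 0 -> e / C _ C #: inserts after position(s) 7: naerdulek
surface: naerdulek


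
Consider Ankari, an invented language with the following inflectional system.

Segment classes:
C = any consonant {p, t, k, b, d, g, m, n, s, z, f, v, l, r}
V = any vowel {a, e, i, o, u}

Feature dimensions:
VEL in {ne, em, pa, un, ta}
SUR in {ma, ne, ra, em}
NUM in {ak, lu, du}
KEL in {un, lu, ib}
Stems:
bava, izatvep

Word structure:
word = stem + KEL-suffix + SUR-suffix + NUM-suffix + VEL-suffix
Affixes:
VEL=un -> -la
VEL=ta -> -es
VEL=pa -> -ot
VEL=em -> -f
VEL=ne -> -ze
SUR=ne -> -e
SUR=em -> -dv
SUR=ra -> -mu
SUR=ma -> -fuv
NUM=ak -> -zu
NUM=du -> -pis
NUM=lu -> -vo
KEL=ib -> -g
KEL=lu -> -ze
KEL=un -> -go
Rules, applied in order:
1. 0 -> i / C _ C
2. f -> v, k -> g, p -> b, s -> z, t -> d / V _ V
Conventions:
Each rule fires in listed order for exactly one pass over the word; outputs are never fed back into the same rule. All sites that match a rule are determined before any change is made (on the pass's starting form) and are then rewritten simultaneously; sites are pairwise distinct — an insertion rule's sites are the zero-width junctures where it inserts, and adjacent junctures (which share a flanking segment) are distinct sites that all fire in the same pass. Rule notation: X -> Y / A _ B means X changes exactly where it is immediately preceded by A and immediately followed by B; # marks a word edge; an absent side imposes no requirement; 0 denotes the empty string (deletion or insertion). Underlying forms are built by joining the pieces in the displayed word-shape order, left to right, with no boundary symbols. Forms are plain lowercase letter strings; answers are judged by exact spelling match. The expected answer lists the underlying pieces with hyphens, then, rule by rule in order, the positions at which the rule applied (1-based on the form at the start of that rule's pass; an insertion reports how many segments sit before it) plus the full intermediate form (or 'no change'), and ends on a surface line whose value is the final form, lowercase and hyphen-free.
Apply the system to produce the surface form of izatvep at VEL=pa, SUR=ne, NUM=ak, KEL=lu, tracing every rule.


underlying: izatvep-ze-e-zu-ot
1. 0 -> i / C _ C: inserts after position(s) 4, 7: izativepizeezuot
2. f -> v, k -> g, p -> b, s -> z, t -> d / V _ V: fires at position(s) 4, 8: izadivebizeezuot
surface: izadivebizeezuot


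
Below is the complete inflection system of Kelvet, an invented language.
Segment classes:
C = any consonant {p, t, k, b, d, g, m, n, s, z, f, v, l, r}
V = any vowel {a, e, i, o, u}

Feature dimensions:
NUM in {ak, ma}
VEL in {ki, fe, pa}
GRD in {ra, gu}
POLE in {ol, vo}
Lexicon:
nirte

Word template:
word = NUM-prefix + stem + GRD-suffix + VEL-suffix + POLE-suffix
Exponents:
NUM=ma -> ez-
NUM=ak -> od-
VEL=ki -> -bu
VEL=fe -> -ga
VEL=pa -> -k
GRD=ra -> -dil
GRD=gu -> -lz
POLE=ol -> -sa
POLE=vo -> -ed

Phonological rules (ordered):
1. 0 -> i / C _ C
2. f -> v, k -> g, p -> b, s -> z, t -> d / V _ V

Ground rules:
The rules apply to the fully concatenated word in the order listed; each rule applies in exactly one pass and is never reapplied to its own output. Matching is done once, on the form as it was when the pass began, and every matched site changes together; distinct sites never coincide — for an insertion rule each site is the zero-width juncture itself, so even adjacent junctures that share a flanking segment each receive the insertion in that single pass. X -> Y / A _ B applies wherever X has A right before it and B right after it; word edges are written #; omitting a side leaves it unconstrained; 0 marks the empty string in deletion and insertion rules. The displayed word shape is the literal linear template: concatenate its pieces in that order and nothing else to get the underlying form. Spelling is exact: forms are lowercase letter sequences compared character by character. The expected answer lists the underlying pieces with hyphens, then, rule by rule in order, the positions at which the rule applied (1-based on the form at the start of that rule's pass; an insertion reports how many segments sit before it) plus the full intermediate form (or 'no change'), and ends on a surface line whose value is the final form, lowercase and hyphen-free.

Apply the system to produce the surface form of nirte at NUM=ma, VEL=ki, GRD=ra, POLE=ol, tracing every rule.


underlying: ez-nirte-dil-bu-sa
1. 0 -> i / C _ C: inserts after position(s) 2, 5, 10: eziniritedilibusa
2. f -> v, k -> g, p -> b, s -> z, t -> d / V _ V: fires at position(s) 8, 16: eziniridedilibuza
surface: eziniridedilibuza


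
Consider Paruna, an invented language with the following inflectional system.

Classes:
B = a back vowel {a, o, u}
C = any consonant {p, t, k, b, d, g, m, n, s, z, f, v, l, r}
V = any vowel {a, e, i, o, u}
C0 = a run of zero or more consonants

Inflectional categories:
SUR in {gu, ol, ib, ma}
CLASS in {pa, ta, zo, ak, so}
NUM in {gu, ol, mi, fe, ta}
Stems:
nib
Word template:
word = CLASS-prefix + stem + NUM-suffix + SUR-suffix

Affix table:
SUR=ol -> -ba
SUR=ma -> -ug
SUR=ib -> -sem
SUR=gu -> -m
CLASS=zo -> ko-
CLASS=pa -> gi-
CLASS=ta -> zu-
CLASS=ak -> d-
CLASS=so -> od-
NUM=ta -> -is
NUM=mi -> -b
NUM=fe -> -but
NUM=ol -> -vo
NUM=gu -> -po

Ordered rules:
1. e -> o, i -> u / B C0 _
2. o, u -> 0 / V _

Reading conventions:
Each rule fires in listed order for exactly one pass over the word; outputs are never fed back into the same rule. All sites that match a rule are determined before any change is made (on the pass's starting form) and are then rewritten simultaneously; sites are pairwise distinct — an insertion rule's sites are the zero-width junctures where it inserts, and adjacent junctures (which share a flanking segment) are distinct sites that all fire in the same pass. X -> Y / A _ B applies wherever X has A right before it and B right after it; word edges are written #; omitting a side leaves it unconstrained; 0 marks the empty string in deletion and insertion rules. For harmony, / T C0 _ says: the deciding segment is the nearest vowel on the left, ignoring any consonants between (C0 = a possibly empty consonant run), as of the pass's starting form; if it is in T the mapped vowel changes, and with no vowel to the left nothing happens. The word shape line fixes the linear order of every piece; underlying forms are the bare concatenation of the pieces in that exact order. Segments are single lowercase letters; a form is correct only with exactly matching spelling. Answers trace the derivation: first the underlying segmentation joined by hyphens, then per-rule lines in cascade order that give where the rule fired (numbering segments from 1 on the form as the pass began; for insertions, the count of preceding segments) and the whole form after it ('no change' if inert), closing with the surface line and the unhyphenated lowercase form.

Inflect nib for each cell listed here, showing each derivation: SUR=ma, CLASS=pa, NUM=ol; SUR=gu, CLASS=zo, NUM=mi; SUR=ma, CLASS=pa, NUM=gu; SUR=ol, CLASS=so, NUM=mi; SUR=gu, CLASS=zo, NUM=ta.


cell SUR=ma, CLASS=pa, NUM=ol:
underlying: gi-nib-vo-ug
1. e -> o, i -> u / B C0 _: no change
2. o, u -> 0 / V _: fires at position(s) 8: ginibvog
surface: ginibvog

cell SUR=gu, CLASS=zo, NUM=mi:
underlying: ko-nib-b-m
1. e -> o, i -> u / B C0 _: fires at position(s) 4: konubbm
2. o, u -> 0 / V _: no change
surface: konubbm

cell SUR=ma, CLASS=pa, NUM=gu:
underlying: gi-nib-po-ug
1. e -> o, i -> u / B C0 _: no change
2. o, u -> 0 / V _: fires at position(s) 8: ginibpog
surface: ginibpog

cell SUR=ol, CLASS=so, NUM=mi:
underlying: od-nib-b-ba
1. e -> o, i -> u / B C0 _: fires at position(s) 4: odnubbba
2. o, u -> 0 / V _: no change
surface: odnubbba

cell SUR=gu, CLASS=zo, NUM=ta:
underlying: ko-nib-is-m
1. e -> o, i -> u / B C0 _: fires at position(s) 4: konubism
2. o, u -> 0 / V _: no change
surface: konubism


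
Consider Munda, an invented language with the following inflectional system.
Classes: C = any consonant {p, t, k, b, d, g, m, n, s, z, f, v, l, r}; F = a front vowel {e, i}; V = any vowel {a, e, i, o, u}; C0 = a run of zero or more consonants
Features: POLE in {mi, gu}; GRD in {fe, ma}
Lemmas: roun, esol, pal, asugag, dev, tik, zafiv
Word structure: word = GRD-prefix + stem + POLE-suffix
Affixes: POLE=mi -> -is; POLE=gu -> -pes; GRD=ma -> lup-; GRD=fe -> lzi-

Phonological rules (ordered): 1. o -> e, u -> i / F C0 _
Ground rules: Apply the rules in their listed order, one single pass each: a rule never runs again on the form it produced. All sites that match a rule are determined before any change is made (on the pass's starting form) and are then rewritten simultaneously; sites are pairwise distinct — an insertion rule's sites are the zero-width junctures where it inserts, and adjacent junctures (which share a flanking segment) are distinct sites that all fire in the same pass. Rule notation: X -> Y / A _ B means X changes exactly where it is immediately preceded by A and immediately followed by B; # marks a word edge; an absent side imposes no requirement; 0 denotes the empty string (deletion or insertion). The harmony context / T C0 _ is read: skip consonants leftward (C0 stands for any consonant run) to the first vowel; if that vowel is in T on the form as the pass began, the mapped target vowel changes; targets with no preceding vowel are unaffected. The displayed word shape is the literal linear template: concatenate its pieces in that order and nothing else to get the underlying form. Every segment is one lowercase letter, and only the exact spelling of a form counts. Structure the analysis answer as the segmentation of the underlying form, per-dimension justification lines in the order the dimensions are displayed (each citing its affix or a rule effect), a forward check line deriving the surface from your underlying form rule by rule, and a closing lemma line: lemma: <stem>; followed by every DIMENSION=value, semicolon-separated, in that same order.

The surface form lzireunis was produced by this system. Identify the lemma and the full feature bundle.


underlying: lzi-roun-is
POLE=mi - signalled by the affix -is
GRD=fe - signalled by the affix lzi-
check: lzirounis -> lzireunis
lemma: roun; POLE=mi; GRD=fe


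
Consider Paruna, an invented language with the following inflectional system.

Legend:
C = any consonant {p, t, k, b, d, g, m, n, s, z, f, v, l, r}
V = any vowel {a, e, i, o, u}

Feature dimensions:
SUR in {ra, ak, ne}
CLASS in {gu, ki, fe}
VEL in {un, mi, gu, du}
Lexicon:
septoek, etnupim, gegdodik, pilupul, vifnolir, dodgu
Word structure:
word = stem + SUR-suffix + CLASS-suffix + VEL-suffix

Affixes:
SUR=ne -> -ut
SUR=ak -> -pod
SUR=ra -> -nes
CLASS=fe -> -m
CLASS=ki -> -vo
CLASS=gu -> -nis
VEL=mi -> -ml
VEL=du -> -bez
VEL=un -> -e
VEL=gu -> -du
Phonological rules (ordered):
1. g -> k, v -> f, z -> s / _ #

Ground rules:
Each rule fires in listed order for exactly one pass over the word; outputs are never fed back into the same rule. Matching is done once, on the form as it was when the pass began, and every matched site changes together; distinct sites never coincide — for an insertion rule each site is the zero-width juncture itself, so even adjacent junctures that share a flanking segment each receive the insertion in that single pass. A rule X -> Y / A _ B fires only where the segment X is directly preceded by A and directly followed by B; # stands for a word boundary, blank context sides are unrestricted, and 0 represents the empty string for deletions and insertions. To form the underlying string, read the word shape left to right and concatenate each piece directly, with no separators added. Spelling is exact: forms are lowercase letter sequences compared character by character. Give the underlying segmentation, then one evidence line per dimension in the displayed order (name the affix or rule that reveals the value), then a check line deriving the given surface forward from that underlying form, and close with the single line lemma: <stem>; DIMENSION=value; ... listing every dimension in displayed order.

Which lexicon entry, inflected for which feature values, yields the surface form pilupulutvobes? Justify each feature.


underlying: pilupul-ut-vo-bez
SUR=ne - signalled by the affix -ut
CLASS=ki - signalled by the affix -vo
VEL=du - signalled by the affix -bez
check: pilupulutvobez -> pilupulutvobes
lemma: pilupul; SUR=ne; CLASS=ki; VEL=du


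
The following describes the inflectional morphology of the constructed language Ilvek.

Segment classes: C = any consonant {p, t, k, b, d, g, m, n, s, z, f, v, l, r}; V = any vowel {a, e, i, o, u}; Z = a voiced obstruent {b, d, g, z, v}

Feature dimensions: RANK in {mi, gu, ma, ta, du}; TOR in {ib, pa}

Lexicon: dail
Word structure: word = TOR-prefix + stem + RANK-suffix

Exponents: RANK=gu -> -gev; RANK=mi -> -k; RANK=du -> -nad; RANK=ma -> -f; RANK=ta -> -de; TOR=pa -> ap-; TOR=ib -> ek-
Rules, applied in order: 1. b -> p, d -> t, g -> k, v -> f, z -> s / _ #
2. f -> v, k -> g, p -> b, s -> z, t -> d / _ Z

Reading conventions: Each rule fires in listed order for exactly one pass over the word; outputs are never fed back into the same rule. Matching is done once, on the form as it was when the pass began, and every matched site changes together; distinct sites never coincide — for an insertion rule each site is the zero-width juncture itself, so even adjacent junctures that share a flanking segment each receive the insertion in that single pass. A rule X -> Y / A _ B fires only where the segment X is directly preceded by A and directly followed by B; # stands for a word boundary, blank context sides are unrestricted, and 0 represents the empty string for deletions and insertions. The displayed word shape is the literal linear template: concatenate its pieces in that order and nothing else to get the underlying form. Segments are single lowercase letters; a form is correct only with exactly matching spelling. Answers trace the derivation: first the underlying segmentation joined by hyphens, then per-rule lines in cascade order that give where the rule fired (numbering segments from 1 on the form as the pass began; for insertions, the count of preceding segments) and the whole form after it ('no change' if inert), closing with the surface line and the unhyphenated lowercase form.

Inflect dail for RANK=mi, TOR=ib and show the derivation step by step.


underlying: ek-dail-k
1. b -> p, d -> t, g -> k, v -> f, z -> s / _ #: no change
2. f -> v, k -> g, p -> b, s -> z, t -> d / _ Z: fires at position(s) 2: egdailk
surface: egdailk


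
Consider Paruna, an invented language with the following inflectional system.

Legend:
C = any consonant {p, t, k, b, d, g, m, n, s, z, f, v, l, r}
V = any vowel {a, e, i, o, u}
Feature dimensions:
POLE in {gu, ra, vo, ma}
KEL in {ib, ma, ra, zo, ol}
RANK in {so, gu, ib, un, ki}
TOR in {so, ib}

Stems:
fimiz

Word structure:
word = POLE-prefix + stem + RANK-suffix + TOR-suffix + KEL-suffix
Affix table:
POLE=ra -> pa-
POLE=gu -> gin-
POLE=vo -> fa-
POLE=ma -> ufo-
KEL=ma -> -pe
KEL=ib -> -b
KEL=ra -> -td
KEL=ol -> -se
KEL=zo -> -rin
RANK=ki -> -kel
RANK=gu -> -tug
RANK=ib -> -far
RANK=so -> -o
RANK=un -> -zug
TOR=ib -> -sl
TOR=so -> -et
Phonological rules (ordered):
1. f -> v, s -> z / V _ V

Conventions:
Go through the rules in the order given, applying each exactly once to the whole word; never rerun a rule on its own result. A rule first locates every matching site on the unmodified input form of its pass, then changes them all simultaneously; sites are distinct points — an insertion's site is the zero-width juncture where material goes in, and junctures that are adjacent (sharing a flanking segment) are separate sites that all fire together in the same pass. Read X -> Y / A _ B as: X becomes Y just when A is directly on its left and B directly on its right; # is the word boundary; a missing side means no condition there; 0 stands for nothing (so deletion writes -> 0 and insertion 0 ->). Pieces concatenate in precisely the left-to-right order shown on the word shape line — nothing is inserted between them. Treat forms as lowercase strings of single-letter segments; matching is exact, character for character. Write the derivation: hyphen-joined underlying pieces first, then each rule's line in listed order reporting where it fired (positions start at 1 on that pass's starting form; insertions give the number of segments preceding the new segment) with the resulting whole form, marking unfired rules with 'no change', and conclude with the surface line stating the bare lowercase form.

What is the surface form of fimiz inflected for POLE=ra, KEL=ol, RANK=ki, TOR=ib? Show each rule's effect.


underlying: pa-fimiz-kel-sl-se
1. f -> v, s -> z / V _ V: fires at position(s) 3: pavimizkelslse
surface: pavimizkelslse


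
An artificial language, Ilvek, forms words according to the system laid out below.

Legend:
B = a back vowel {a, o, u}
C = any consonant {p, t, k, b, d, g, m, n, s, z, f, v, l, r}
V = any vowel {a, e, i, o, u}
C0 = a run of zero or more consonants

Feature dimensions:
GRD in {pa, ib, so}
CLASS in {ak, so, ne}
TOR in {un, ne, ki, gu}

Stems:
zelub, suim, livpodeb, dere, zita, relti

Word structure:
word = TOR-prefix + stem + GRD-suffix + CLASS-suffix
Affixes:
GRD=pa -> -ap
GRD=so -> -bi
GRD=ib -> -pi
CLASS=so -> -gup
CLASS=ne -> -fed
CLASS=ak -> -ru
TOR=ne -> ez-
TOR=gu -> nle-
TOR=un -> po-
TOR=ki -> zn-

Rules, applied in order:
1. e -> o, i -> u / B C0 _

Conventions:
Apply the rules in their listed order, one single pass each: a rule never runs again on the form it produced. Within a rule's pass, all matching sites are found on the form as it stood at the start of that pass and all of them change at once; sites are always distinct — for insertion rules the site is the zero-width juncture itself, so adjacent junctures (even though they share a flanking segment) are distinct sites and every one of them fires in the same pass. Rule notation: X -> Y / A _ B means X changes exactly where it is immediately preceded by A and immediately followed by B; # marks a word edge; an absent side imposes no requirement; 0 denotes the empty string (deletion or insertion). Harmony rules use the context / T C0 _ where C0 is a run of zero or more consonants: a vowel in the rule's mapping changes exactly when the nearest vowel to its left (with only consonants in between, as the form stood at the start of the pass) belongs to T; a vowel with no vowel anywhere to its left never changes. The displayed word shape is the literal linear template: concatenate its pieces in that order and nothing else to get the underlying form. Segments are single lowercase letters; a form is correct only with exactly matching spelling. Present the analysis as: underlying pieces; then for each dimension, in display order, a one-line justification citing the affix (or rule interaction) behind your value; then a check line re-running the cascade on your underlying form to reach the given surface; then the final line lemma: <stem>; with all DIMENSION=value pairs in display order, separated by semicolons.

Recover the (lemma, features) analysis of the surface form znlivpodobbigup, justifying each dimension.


underlying: zn-livpodeb-bi-gup
GRD=so - signalled by the affix -bi
CLASS=so - signalled by the affix -gup
TOR=ki - signalled by the affix zn-
check: znlivpodebbigup -> znlivpodobbigup
lemma: livpodeb; GRD=so; CLASS=so; TOR=ki


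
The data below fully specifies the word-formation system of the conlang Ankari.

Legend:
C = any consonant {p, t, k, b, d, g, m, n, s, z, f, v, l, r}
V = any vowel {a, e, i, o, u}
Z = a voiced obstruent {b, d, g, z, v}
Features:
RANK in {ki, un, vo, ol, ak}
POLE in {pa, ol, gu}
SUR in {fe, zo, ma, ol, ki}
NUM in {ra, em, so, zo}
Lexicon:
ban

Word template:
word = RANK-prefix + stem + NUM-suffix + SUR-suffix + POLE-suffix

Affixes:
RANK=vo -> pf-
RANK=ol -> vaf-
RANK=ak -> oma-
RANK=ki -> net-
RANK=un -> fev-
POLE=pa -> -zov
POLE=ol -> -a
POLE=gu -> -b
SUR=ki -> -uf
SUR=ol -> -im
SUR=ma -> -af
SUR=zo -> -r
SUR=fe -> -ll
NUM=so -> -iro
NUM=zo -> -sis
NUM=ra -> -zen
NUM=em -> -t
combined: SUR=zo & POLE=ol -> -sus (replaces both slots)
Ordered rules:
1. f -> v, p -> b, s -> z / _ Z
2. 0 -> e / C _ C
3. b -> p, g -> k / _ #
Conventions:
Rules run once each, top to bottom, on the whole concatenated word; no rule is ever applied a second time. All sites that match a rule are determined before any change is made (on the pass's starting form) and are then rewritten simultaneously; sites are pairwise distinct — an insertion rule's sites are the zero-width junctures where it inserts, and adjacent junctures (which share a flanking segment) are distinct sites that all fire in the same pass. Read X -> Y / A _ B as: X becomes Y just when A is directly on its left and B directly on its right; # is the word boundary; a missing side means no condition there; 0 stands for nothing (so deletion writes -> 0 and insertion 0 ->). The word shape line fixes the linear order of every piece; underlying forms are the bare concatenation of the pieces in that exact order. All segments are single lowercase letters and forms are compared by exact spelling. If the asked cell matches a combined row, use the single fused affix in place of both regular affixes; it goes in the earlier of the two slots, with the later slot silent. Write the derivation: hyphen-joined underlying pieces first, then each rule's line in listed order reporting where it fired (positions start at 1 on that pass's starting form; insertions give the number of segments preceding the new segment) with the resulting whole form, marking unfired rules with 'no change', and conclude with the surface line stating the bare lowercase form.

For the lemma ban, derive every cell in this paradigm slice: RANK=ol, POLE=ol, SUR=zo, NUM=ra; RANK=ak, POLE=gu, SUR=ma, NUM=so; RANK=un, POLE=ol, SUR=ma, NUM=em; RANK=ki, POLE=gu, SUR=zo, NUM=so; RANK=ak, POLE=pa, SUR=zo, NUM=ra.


cell RANK=ol, POLE=ol, SUR=zo, NUM=ra:
underlying: vaf-ban-zen-sus
1. f -> v, p -> b, s -> z / _ Z: fires at position(s) 3: vavbanzensus
2. 0 -> e / C _ C: inserts after position(s) 3, 6, 9: vavebanezenesus
3. b -> p, g -> k / _ #: no change
surface: vavebanezenesus

cell RANK=ak, POLE=gu, SUR=ma, NUM=so:
underlying: oma-ban-iro-af-b
1. f -> v, p -> b, s -> z / _ Z: fires at position(s) 11: omabaniroavb
2. 0 -> e / C _ C: inserts after position(s) 11: omabaniroaveb
3. b -> p, g -> k / _ #: fires at position(s) 13: omabaniroavep
surface: omabaniroavep

cell RANK=un, POLE=ol, SUR=ma, NUM=em:
underlying: fev-ban-t-af-a
1. f -> v, p -> b, s -> z / _ Z: no change
2. 0 -> e / C _ C: inserts after position(s) 3, 6: fevebanetafa
3. b -> p, g -> k / _ #: no change
surface: fevebanetafa

cell RANK=ki, POLE=gu, SUR=zo, NUM=so:
underlying: net-ban-iro-r-b
1. f -> v, p -> b, s -> z / _ Z: no change
2. 0 -> e / C _ C: inserts after position(s) 3, 10: netebaniroreb
3. b -> p, g -> k / _ #: fires at position(s) 13: netebanirorep
surface: netebanirorep

cell RANK=ak, POLE=pa, SUR=zo, NUM=ra:
underlying: oma-ban-zen-r-zov
1. f -> v, p -> b, s -> z / _ Z: no change
2. 0 -> e / C _ C: inserts after position(s) 6, 9, 10: omabanezenerezov
3. b -> p, g -> k / _ #: no change
surface: omabanezenerezov


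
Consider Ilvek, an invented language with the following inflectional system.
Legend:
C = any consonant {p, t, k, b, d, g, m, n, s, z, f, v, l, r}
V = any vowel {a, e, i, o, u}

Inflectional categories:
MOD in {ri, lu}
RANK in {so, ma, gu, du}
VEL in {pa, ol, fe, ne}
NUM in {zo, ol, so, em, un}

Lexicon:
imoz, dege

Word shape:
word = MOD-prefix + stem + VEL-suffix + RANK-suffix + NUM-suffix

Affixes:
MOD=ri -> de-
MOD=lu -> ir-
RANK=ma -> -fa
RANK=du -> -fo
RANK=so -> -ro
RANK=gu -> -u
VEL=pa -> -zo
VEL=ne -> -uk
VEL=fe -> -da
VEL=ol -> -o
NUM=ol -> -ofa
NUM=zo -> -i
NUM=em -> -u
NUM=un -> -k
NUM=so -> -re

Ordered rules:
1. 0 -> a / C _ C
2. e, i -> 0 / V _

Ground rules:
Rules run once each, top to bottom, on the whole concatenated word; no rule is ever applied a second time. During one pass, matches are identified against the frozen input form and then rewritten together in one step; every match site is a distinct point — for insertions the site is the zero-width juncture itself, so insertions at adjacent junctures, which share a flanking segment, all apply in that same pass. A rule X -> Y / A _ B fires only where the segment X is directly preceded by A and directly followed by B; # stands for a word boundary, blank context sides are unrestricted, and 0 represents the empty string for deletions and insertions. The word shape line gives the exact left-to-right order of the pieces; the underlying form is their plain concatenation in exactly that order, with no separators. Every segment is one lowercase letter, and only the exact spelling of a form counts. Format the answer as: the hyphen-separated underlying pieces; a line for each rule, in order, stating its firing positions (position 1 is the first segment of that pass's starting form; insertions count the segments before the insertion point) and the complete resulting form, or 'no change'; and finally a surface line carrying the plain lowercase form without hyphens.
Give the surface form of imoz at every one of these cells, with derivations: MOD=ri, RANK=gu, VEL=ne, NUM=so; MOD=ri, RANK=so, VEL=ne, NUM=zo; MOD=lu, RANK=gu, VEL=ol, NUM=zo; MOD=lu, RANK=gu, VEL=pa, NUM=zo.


cell MOD=ri, RANK=gu, VEL=ne, NUM=so:
underlying: de-imoz-uk-u-re
1. 0 -> a / C _ C: no change
2. e, i -> 0 / V _: fires at position(s) 3: demozukure
surface: demozukure

cell MOD=ri, RANK=so, VEL=ne, NUM=zo:
underlying: de-imoz-uk-ro-i
1. 0 -> a / C _ C: inserts after position(s) 8: deimozukaroi
2. e, i -> 0 / V _: fires at position(s) 3, 12: demozukaro
surface: demozukaro

cell MOD=lu, RANK=gu, VEL=ol, NUM=zo:
underlying: ir-imoz-o-u-i
1. 0 -> a / C _ C: no change
2. e, i -> 0 / V _: fires at position(s) 9: irimozou
surface: irimozou

cell MOD=lu, RANK=gu, VEL=pa, NUM=zo:
underlying: ir-imoz-zo-u-i
1. 0 -> a / C _ C: inserts after position(s) 6: irimozazoui
2. e, i -> 0 / V _: fires at position(s) 11: irimozazou
surface: irimozazou
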